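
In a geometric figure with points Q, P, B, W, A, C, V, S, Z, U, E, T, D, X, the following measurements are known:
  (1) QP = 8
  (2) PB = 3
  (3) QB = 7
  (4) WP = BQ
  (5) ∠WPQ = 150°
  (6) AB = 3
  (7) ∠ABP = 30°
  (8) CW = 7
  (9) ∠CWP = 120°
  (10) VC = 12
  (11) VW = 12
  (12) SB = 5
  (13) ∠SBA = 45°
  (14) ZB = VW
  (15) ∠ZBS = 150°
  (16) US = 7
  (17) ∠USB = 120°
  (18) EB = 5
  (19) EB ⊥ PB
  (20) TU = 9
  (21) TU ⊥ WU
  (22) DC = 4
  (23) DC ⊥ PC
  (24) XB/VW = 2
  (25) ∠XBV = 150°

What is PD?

From the given relations: WP = BQ = 7.
Step 1: By the law of cosines on triangle CWP: CP² = 7² + 7² − 2·7·7·cos(120°) = 147, so CP = 7·√3.
Step 2: By the law of cosines on triangle PCD: PD² = (7·√3)² + 4² − 2·7·√3·4·cos(90°) = 163, so PD = √163.

Therefore, the length of PD = √163.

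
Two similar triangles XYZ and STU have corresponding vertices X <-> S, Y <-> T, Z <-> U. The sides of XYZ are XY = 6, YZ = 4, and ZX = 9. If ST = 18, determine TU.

Since the triangles are similar, the ratio of corresponding sides is constant.
Scale factor k = ST / XY = 18 / 6 = 3
TU = k * YZ = 3 * 4 = 12

12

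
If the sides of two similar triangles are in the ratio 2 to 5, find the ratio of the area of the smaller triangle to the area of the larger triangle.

Area scales with the square of linear dimensions. If every length is multiplied by 2/5, then the area is multiplied by (2/5)^2 = 4/25.
The area ratio is 4:25.

4:25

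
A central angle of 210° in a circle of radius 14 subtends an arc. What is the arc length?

Arc length = 2πr × θ/360
= 2π × 14 × 7/12
= 49*pi/3

49*pi/3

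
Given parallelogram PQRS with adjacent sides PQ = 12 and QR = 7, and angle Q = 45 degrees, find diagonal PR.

Using the law of cosines:
d^2 = 12^2 + 7^2 - 2(12)(7)cos(45 degrees)
d^2 = 144 + 49 - 168*sqrt(2)/2
d^2 = 193 - 84*sqrt(2)
d = sqrt(193 - 84*sqrt(2))

sqrt(193 - 84*sqrt(2))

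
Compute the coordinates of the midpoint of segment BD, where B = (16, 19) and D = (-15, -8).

The midpoint is the point halfway along the segment.
Move half the horizontal distance: 16 + (-15 - 16)/2 = 16 + -31/2 = 1/2
Move half the vertical distance: 19 + (-8 - 19)/2 = 19 + -27/2 = 11/2
Midpoint = (1/2, 11/2)

(1/2, 11/2)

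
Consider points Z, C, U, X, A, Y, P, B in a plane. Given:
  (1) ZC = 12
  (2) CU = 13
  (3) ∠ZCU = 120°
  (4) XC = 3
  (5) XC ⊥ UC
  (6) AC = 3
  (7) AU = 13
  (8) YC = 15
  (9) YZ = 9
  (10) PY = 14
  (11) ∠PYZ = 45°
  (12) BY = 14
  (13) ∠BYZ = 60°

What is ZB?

Step 1: By the law of cosines on triangle ZYB: ZB² = 9² + 14² − 2·9·14·cos(60°) = 151, so ZB = √151.

Therefore, the length of ZB = √151.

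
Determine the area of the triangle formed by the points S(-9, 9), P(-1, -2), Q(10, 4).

Shoelace: Area = (1/2)|-9(-2-4) + -1(4-9) + 10(9--2)| = (1/2)(169) = 169/2

169/2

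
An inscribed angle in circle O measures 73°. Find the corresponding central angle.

Central angle = 2 × 73° = 146° (inscribed angle theorem).

146°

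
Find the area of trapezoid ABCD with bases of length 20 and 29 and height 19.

A trapezoid's area equals the midsegment times the height.
The midsegment is (20 + 29) / 2 = 49/2.
Area = 49/2 * 19 = 931/2.

931/2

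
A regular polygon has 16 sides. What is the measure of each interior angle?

Each interior angle of a regular n-gon is (n - 2) * 180 / n.
For n = 16: (16 - 2) * 180 / 16 = 2520/16 = 315/2 degrees.

315/2 degrees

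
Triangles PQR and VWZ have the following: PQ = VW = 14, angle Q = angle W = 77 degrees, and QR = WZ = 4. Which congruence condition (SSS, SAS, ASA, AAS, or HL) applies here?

The given information provides:
PQ = VW = 14, angle Q = angle W = 77 degrees, and QR = WZ = 4
This matches the SAS congruence theorem.
Two pairs of corresponding sides and the included angle are equal (Side-Angle-Side).

SAS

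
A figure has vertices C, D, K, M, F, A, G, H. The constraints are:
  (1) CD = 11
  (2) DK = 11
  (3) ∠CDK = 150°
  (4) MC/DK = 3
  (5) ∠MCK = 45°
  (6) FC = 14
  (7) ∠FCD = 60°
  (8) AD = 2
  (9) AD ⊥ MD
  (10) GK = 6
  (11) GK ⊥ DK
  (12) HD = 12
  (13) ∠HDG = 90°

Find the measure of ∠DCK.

Step 1: By the law of cosines on triangle CDK: CK² = 11² + 11² − 2·11·11·cos(150°) = 451.58, so CK ≈ 21.25.
Step 2: By the inverse law of cosines on triangle DCK: cos(∠DCK) = (11² + 21.25² − 11²) / (2·11·21.25) = 451.58/467.51 = 0.9659, so ∠DCK = 15°.

Therefore, the measure of angle ∠DCK = 15°.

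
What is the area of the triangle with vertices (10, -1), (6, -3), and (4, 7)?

Shoelace: Area = (1/2)|10(-3-7) + 6(7--1) + 4(-1--3)| = (1/2)(44) = 22

22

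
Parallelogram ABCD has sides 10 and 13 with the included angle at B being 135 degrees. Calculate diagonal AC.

The diagonal of a parallelogram can be found by treating two adjacent sides and the diagonal as a triangle.
Applying the law of cosines with sides 10, 13 and included angle 135°:
d^2 = 100 + 169 - 260*cos(135°) = 130*sqrt(2) + 269
d = sqrt(130*sqrt(2) + 269)

sqrt(130*sqrt(2) + 269)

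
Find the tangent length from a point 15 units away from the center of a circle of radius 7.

The tangent, radius, and line from the external point to the center form a right triangle.
The right angle is where the tangent meets the radius.
By the Pythagorean theorem: tangent² + 7² = 15²
tangent² = 225 - 49 = 176
tangent = 4*sqrt(11)

4*sqrt(11)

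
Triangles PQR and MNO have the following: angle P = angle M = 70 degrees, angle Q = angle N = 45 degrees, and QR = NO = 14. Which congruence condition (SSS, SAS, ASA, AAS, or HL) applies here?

The given information matches AAS: Two pairs of corresponding angles and a non-included side are equal (Angle-Angle-Side).

AAS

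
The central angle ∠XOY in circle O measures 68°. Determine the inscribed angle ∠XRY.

An inscribed angle intercepts an arc from a point on the circle, while the central angle intercepts the same arc from the center.
The inscribed angle is always half the central angle: 68° / 2 = 34°.

34°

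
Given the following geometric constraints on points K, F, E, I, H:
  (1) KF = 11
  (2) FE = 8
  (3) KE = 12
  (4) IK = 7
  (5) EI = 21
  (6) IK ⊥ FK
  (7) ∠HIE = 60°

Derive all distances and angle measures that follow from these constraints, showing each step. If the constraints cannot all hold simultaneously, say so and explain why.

These constraints are not satisfiable: by the triangle inequality in triangle KEI, (3) KE = 12 and (4) IK = 7 force EI ≤ 12 + 7 = 19, but (5) says EI = 21. No planar figure meets all of them, so nothing further can be derived.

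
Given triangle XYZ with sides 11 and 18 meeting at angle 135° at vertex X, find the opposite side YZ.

When two sides and the included angle are known, the law of cosines gives the third side.
c^2 = a^2 + b^2 - 2ab cos(C) generalizes the Pythagorean theorem to non-right triangles.
Here: YZ^2 = 121 + 324 - 396*(-sqrt(2)/2) = 198*sqrt(2) + 445
YZ = sqrt(198*sqrt(2) + 445)

sqrt(198*sqrt(2) + 445)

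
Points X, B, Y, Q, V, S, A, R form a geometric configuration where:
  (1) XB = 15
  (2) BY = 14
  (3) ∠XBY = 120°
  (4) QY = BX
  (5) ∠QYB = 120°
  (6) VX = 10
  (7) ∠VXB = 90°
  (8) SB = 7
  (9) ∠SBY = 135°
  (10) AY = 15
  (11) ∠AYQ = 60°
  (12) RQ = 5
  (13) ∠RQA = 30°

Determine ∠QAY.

From the given relations: QY = BX = 15.
Step 1: By the law of cosines on triangle AYQ: AQ² = 15² + 15² − 2·15·15·cos(60°) = 225, so AQ = 15.
Step 2: By the inverse law of cosines on triangle QAY: cos(∠QAY) = (15² + 15² − 15²) / (2·15·15) = 225/450 = 0.5, so ∠QAY = 60°.

Therefore, the measure of angle ∠QAY = 60°.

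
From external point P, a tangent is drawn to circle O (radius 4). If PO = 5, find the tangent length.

tangent = √(d² - r²) = √(5² - 4²) = √(25 - 16) = √9 = 3

3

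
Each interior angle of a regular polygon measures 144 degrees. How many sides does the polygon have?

The exterior angle is the supplement of the interior angle: 180 - 144 = 36 degrees.
Since the exterior angles of any convex polygon sum to 360 degrees, the number of sides is 360 / 36 = 10.

10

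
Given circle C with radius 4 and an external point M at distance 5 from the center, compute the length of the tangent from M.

The tangent, radius, and line from the external point to the center form a right triangle.
The right angle is where the tangent meets the radius.
By the Pythagorean theorem: tangent² + 4² = 5²
tangent² = 25 - 16 = 9
tangent = 3

3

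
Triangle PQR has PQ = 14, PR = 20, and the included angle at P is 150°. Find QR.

By the law of cosines: QR^2 = PQ^2 + PR^2 - 2*PQ*PR*cos(P)
QR^2 = 14^2 + 20^2 - 2*14*20*cos(150°)
QR^2 = 196 + 400 - 560*(-sqrt(3)/2)
QR^2 = 280*sqrt(3) + 596
QR = 2*sqrt(70*sqrt(3) + 149)

2*sqrt(70*sqrt(3) + 149)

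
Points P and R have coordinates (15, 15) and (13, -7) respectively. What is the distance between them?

The horizontal distance is |13 - 15| = 2 and the vertical distance is |-7 - 15| = 22.
By the Pythagorean theorem, d = sqrt(2^2 + 22^2) = sqrt(488) = 2*sqrt(122).

2*sqrt(122)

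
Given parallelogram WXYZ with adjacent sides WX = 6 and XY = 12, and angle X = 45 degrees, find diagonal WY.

Law of cosines: d^2 = 6^2 + 12^2 - 2(6)(12)cos(45°) = 180 - 72*sqrt(2), so d = 6*sqrt(5 - 2*sqrt(2)).

6*sqrt(5 - 2*sqrt(2))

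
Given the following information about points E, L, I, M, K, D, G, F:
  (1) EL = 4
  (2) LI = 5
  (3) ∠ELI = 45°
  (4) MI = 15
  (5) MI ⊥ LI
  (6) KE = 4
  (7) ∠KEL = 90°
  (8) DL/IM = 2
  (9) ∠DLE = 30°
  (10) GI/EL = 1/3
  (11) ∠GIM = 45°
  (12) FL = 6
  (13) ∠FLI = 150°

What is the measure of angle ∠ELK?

Step 1: By the law of cosines on triangle LEK: LK² = 4² + 4² − 2·4·4·cos(90°) = 32, so LK = 4·√2.
Step 2: By the inverse law of cosines on triangle ELK: cos(∠ELK) = (4² + (4·√2)² − 4²) / (2·4·4·√2) = 32/45.25 = 0.7071, so ∠ELK = 45°.

Therefore, the measure of angle ∠ELK = 45°.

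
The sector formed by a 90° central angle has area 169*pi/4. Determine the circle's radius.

r² = 360 × 169*pi/4 / (π × 90) = 169, so r = 13.

13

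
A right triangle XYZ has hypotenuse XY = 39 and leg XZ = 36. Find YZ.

Rearranging the Pythagorean theorem to solve for the unknown leg:
leg^2 = hypotenuse^2 - known_leg^2 = 1521 - 1296 = 225
leg = sqrt(225) = 15.

15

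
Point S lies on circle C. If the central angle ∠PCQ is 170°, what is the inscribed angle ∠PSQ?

Inscribed angle = 170° / 2 = 85° (inscribed angle theorem).

85°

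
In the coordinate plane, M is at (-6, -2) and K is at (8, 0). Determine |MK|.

d = sqrt((8 - -6)^2 + (0 - -2)^2)
d = sqrt(14^2 + 2^2)
d = sqrt(196 + 4)
d = sqrt(200) = 10*sqrt(2)

10*sqrt(2)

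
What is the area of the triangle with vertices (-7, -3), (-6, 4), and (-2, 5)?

The Shoelace formula computes the area from vertex coordinates by summing cross products.
For vertices (-7,-3), (-6,4), (-2,5):
Signed sum = -7*4 - -6*-3 + -6*5 - -2*4 + -2*-3 - -7*5
= -46 + -22 + 41 = -27
Area = (1/2)|-27| = 27/2.

27/2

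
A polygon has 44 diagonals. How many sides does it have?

Using d = n(n - 3)/2, we solve 44 = n(n - 3)/2.
So n(n - 3) = 88.
Testing n = 11: 11 * 8 = 88 = 88. Correct.
The polygon has 11 sides.

11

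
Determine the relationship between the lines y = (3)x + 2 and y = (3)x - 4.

Slope of line 1: m1 = 3
Slope of line 2: m2 = 3
Two lines are parallel if and only if they have equal slopes (or both are vertical).
Here m1 = m2 = 3, confirming the lines are parallel.

Parallel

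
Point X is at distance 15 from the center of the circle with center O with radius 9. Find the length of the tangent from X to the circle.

The tangent, radius, and line from the external point to the center form a right triangle.
The right angle is where the tangent meets the radius.
By the Pythagorean theorem: tangent² + 9² = 15²
tangent² = 225 - 81 = 144
tangent = 12

12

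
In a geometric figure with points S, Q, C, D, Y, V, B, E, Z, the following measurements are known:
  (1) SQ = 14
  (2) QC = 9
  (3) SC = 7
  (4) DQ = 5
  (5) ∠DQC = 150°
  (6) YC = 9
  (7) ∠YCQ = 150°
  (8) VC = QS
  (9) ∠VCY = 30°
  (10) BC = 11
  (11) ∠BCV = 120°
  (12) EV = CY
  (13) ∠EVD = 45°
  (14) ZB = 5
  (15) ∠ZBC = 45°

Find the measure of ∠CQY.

Step 1: By the law of cosines on triangle QCY: QY² = 9² + 9² − 2·9·9·cos(150°) = 302.3, so QY ≈ 17.39.
Step 2: By the inverse law of cosines on triangle CQY: cos(∠CQY) = (9² + 17.39² − 9²) / (2·9·17.39) = 302.3/312.96 = 0.9659, so ∠CQY = 15°.

Therefore, the measure of angle ∠CQY = 15°.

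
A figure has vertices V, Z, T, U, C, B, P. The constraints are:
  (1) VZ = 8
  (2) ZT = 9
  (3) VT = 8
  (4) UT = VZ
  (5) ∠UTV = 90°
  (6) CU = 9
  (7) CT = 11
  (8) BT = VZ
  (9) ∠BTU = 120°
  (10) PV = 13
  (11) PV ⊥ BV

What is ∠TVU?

From the given relations: UT = VZ = 8.
Step 1: By the law of cosines on triangle VTU: VU² = 8² + 8² − 2·8·8·cos(90°) = 128, so VU = 8·√2.
Step 2: By the inverse law of cosines on triangle TVU: cos(∠TVU) = (8² + (8·√2)² − 8²) / (2·8·8·√2) = 128/181.02 = 0.7071, so ∠TVU = 45°.

Therefore, the measure of angle ∠TVU = 45°.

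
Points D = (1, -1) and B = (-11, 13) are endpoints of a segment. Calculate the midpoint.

The midpoint is the average of the coordinates:
x: (1 + -11)/2 = -5
y: (-1 + 13)/2 = 6
Midpoint = (-5, 6)

(-5, 6)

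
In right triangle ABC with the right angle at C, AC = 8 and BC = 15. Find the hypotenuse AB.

AB = sqrt(8^2 + 15^2) = sqrt(289) = 17

17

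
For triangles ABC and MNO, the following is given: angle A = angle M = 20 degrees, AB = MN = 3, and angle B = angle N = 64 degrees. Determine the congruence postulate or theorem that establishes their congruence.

The given information matches ASA: Two pairs of corresponding angles and the included side are equal (Angle-Side-Angle).

ASA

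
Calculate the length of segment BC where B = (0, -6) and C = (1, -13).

The horizontal distance is |1 - 0| = 1 and the vertical distance is |-13 - -6| = 7.
By the Pythagorean theorem, d = sqrt(1^2 + 7^2) = sqrt(50) = 5*sqrt(2).

5*sqrt(2)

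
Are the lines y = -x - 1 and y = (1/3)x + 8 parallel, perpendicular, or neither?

Slope of line 1: m1 = -1
Slope of line 2: m2 = 1/3
m1 != m2 (-1 != 1/3), so not parallel.
m1 * m2 = (-1) * (1/3) = -1/3 != -1, so not perpendicular.
The lines are neither parallel nor perpendicular.

Neither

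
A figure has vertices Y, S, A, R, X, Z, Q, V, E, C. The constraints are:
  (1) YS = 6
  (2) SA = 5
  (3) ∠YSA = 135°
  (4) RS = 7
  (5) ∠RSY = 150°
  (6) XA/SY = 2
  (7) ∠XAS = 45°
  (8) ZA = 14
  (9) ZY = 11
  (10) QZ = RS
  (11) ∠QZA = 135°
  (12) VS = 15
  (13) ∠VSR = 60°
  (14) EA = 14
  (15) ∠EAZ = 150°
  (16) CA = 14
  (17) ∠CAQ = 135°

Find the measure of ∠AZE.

Step 1: By the law of cosines on triangle ZAE: ZE² = 14² + 14² − 2·14·14·cos(150°) = 731.48, so ZE ≈ 27.05.
Step 2: By the inverse law of cosines on triangle AZE: cos(∠AZE) = (14² + 27.05² − 14²) / (2·14·27.05) = 731.48/757.29 = 0.9659, so ∠AZE = 15°.

Therefore, the measure of angle ∠AZE = 15°.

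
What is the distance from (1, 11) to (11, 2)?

The horizontal distance is |11 - 1| = 10 and the vertical distance is |2 - 11| = 9.
By the Pythagorean theorem, d = sqrt(10^2 + 9^2) = sqrt(181).

sqrt(181)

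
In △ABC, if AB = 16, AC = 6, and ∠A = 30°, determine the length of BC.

By the law of cosines: BC^2 = AB^2 + AC^2 - 2*AB*AC*cos(A)
BC^2 = 16^2 + 6^2 - 2*16*6*cos(30°)
BC^2 = 256 + 36 - 192*(sqrt(3)/2)
BC^2 = 292 - 96*sqrt(3)
BC = 2*sqrt(73 - 24*sqrt(3))

2*sqrt(73 - 24*sqrt(3))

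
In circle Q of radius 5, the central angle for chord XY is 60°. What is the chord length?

Chord length = 2r sin(θ/2)
= 2 × 5 × sin(60°/2)
= 2 × 5 × sin(30°)
= 5

5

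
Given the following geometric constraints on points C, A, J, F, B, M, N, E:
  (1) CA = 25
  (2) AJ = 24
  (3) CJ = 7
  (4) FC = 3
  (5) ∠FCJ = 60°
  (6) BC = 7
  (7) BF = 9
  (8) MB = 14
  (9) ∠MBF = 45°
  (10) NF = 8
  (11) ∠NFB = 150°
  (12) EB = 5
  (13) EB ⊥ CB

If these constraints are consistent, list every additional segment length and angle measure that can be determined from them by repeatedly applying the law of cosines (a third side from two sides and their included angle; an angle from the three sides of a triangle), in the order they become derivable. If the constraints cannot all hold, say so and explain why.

The constraints are consistent. Derivable facts, in order:
After 1 step:
- BN ≈ 16.42
- CE = √74
- FM ≈ 9.94
- JF = √37
- ∠ACJ = 73.74°
- ∠AJC = 90°
- ∠BCF = 123.2°
- ∠BFC = 40.6°
- ∠CAJ = 16.26°
- ∠CBF = 16.2°
After 2 steps:
- ∠BCE = 35.54°
- ∠BEC = 54.46°
- ∠BFM = 95.19°
- ∠BMF = 39.81°
- ∠BNF = 15.9°
- ∠CFJ = 94.72°
- ∠CJF = 25.28°
- ∠FBN = 14.1°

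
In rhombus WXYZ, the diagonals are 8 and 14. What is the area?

Area = (8 * 14) / 2 = 112 / 2 = 56

56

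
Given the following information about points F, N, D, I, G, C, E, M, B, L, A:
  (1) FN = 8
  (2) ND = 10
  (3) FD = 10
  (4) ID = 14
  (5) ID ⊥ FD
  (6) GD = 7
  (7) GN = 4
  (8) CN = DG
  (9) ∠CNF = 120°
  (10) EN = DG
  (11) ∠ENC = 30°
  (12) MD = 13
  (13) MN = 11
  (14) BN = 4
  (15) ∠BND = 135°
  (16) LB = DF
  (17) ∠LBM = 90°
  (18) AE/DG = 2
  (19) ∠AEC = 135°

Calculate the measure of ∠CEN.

From the given relations: EN = DG = 7; CN = DG = 7.
Step 1: By the law of cosines on triangle ENC: EC² = 7² + 7² − 2·7·7·cos(30°) = 13.13, so EC ≈ 3.62.
Step 2: By the inverse law of cosines on triangle CEN: cos(∠CEN) = (3.62² + 7² − 7²) / (2·3.62·7) = 13.13/50.73 = 0.2588, so ∠CEN = 75°.

Therefore, the measure of angle ∠CEN = 75°.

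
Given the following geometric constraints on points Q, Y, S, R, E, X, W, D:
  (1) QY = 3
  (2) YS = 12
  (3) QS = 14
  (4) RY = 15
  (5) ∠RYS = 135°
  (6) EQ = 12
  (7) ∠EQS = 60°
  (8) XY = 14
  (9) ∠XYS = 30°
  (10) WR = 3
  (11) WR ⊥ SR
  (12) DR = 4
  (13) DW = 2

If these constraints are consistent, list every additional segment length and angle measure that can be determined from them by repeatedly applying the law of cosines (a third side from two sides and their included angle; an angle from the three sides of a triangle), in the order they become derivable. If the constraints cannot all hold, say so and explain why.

The constraints are consistent. Derivable facts, in order:
After 1 step:
- SE = 2·√43
- SR ≈ 24.97
- SX ≈ 7
- ∠DRW = 28.96°
- ∠DWR = 104.48°
- ∠QSY = 9.9°
- ∠QYS = 126.67°
- ∠RDW = 46.57°
- ∠SQY = 43.43°
After 2 steps:
- SW ≈ 25.15
- ∠ESQ = 52.41°
- ∠QES = 67.59°
- ∠RSY = 25.14°
- ∠SRY = 19.86°
- ∠SXY = 58.98°
- ∠XSY = 91.02°
After 3 steps:
- ∠RSW = 6.85°
- ∠RWS = 83.15°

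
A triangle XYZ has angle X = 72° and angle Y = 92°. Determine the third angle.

The interior angles sum to 180°: angle Z = 180 - 72 - 92 = 16°.
The triangle is obtuse (angles 72°, 92°, 16°).

16 degrees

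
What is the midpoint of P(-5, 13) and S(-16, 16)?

M = ((x₁ + x₂)/2, (y₁ + y₂)/2)
= ((-5 + -16)/2, (13 + 16)/2)
= (-21/2, 29/2) = (-21/2, 29/2)

(-21/2, 29/2)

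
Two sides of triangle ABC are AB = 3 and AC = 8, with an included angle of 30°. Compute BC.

By the law of cosines: BC^2 = AB^2 + AC^2 - 2*AB*AC*cos(A)
BC^2 = 3^2 + 8^2 - 2*3*8*cos(30°)
BC^2 = 9 + 64 - 48*(sqrt(3)/2)
BC^2 = 73 - 24*sqrt(3)
BC = sqrt(73 - 24*sqrt(3))

sqrt(73 - 24*sqrt(3))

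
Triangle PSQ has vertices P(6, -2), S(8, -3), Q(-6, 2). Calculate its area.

The Shoelace formula computes the area from vertex coordinates by summing cross products.
For vertices (6,-2), (8,-3), (-6,2):
Signed sum = 6*-3 - 8*-2 + 8*2 - -6*-3 + -6*-2 - 6*2
= -2 + -2 + 0 = -4
Area = (1/2)|-4| = 2.

2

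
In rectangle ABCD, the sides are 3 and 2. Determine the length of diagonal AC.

Using the Pythagorean theorem:
d² = 3² + 2² = 9 + 4 = 13
d = sqrt(13)

sqrt(13)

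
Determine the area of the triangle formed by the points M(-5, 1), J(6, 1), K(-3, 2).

Shoelace: Area = (1/2)|-5(1-2) + 6(2-1) + -3(1-1)| = (1/2)(11) = 11/2

11/2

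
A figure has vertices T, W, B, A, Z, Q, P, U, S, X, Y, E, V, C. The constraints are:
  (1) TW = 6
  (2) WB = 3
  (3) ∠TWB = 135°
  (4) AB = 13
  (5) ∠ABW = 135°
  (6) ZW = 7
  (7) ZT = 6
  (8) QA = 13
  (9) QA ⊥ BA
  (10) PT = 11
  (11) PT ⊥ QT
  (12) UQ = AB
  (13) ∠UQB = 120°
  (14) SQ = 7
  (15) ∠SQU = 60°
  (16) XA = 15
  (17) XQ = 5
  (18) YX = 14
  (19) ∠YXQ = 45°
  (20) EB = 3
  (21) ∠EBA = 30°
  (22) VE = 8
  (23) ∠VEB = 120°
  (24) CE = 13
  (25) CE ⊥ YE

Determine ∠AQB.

Step 1: By the law of cosines on triangle QAB: QB² = 13² + 13² − 2·13·13·cos(90°) = 338, so QB = 13·√2.
Step 2: By the inverse law of cosines on triangle AQB: cos(∠AQB) = (13² + (13·√2)² − 13²) / (2·13·13·√2) = 338/478 = 0.7071, so ∠AQB = 45°.

Therefore, the measure of angle ∠AQB = 45°.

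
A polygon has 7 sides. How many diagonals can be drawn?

The number of diagonals in an n-gon is n(n - 3)/2.
For n = 7: 7(7 - 3)/2 = 7 × 4 / 2 = 14.

14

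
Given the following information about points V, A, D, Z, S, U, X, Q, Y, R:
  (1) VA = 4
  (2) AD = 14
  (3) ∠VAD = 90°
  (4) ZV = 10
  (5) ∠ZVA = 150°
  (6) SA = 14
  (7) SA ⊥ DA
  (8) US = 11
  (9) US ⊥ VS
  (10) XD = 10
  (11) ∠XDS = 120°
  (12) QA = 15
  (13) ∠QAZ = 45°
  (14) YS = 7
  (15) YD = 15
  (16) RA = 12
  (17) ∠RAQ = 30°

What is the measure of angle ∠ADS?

Step 1: By the law of cosines on triangle DAS: DS² = 14² + 14² − 2·14·14·cos(90°) = 392, so DS = 14·√2.
Step 2: By the inverse law of cosines on triangle ADS: cos(∠ADS) = (14² + (14·√2)² − 14²) / (2·14·14·√2) = 392/554.37 = 0.7071, so ∠ADS = 45°.

Therefore, the measure of angle ∠ADS = 45°.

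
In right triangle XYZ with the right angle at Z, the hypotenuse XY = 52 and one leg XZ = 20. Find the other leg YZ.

YZ = sqrt(52^2 - 20^2) = sqrt(2304) = 48

48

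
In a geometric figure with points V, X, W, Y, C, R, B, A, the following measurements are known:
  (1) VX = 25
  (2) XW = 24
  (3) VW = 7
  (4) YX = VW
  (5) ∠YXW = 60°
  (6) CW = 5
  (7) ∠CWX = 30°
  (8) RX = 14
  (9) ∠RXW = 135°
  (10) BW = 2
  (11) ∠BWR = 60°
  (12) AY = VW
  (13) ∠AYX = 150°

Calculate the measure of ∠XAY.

From the given relations: AY = VW = 7; YX = VW = 7.
Step 1: By the law of cosines on triangle AYX: AX² = 7² + 7² − 2·7·7·cos(150°) = 182.87, so AX ≈ 13.52.
Step 2: By the inverse law of cosines on triangle XAY: cos(∠XAY) = (13.52² + 7² − 7²) / (2·13.52·7) = 182.87/189.32 = 0.9659, so ∠XAY = 15°.

Therefore, the measure of angle ∠XAY = 15°.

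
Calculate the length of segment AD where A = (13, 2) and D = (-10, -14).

The horizontal distance is |-10 - 13| = 23 and the vertical distance is |-14 - 2| = 16.
By the Pythagorean theorem, d = sqrt(23^2 + 16^2) = sqrt(785).

sqrt(785)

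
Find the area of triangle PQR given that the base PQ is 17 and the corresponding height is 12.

Area = (1/2)(17)(12) = 102

102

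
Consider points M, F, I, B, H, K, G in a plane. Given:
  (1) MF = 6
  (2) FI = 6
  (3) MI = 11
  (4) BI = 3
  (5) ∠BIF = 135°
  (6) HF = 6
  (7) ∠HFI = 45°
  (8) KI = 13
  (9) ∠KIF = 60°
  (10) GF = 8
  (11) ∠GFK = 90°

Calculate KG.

Step 1: By the law of cosines on triangle FIK: FK² = 6² + 13² − 2·6·13·cos(60°) = 127, so FK = √127.
Step 2: By the law of cosines on triangle KFG: KG² = √127² + 8² − 2·√127·8·cos(90°) = 191, so KG = √191.

Therefore, the length of KG = √191.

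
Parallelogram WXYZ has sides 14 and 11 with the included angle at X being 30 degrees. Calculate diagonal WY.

The diagonal of a parallelogram can be found by treating two adjacent sides and the diagonal as a triangle.
Applying the law of cosines with sides 14, 11 and included angle 30°:
d^2 = 196 + 121 - 308*cos(30°) = 317 - 154*sqrt(3)
d = sqrt(317 - 154*sqrt(3))

sqrt(317 - 154*sqrt(3))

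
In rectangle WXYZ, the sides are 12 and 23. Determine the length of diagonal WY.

d = sqrt(12^2 + 23^2) = sqrt(673)

sqrt(673)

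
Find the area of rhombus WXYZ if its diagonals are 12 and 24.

Area of a rhombus = (d1 * d2) / 2
Area = (12 * 24) / 2
Area = 288 / 2
Area = 144

144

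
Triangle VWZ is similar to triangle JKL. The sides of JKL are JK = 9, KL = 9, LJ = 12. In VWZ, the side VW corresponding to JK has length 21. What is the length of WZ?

Similar triangles have proportional sides. Setting up the proportion:
VW / JK = WZ / KL
21 / 9 = WZ / 9
WZ = 9 * 21 / 9 = 21.

21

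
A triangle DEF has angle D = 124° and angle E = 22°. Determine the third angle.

Let angle F = x. Then 124 + 22 + x = 180.
x = 180 - 146 = 34 degrees.

34 degrees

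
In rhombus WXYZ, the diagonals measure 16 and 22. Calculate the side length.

Half-diagonals are 8 and 11. side = sqrt(8^2 + 11^2) = sqrt(185)

sqrt(185)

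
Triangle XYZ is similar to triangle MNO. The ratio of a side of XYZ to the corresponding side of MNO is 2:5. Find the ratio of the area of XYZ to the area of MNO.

Area scales with the square of linear dimensions. If every length is multiplied by 2/5, then the area is multiplied by (2/5)^2 = 4/25.
The area ratio is 4:25.

4:25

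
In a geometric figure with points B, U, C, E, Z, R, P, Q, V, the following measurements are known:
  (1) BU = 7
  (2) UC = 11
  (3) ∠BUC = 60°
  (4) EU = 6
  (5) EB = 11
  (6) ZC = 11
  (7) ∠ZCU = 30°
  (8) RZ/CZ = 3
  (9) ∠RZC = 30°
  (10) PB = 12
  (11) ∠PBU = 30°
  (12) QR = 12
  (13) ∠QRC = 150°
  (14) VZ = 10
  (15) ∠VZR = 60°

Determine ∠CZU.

Step 1: By the law of cosines on triangle ZCU: ZU² = 11² + 11² − 2·11·11·cos(30°) = 32.42, so ZU ≈ 5.69.
Step 2: By the inverse law of cosines on triangle CZU: cos(∠CZU) = (11² + 5.69² − 11²) / (2·11·5.69) = 32.42/125.27 = 0.2588, so ∠CZU = 75°.

Therefore, the measure of angle ∠CZU = 75°.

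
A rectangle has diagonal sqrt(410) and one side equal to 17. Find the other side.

b = sqrt(d^2 - a^2) = sqrt(410 - 289) = sqrt(121) = 11

11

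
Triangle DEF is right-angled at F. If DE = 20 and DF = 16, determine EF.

Rearranging the Pythagorean theorem to solve for the unknown leg:
leg^2 = hypotenuse^2 - known_leg^2 = 400 - 256 = 144
leg = sqrt(144) = 12.

12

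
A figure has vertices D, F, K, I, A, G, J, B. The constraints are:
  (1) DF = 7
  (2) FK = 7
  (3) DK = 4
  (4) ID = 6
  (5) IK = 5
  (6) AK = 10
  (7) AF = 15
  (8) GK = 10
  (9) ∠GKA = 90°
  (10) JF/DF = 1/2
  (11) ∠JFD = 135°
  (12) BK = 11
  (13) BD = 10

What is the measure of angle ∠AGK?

Step 1: By the law of cosines on triangle GKA: GA² = 10² + 10² − 2·10·10·cos(90°) = 200, so GA = 10·√2.
Step 2: By the inverse law of cosines on triangle AGK: cos(∠AGK) = ((10·√2)² + 10² − 10²) / (2·10·√2·10) = 200/282.84 = 0.7071, so ∠AGK = 45°.

Therefore, the measure of angle ∠AGK = 45°.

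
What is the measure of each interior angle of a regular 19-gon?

Each interior angle of a regular n-gon is (n - 2) * 180 / n.
For n = 19: (19 - 2) * 180 / 19 = 3060/19 = 3060/19 degrees.

3060/19 degrees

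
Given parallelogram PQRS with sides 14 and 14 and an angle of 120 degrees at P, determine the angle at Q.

Opposite sides of a parallelogram are parallel, so consecutive angles form co-interior angles on a transversal.
Co-interior angles sum to 180°, giving angle Q = 180 - 120 = 60 degrees.

60 degrees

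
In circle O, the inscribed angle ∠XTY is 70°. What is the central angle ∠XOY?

By the inscribed angle theorem, the central angle is twice the inscribed angle.
Central angle = 2 × 70° = 140°

140°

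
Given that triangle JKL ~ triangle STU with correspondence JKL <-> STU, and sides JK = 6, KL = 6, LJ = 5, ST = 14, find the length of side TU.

Similar triangles have proportional sides. Setting up the proportion:
ST / JK = TU / KL
14 / 6 = TU / 6
TU = 6 * 14 / 6 = 14.

14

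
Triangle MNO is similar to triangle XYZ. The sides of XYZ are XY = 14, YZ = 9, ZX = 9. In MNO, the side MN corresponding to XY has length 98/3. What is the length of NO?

Since the triangles are similar, the ratio of corresponding sides is constant.
Scale factor k = MN / XY = 98/3 / 14 = 7/3
NO = k * YZ = 7/3 * 9 = 21

21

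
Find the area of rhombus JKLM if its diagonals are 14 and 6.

The diagonals of a rhombus divide it into four right triangles.
Each triangle has legs 14/ 2 = 7 and 6/2 = 3, so each has area (1/2)*7*3 = 21/2.
Four such triangles give total area = (d1 * d2) / 2 = 42.

42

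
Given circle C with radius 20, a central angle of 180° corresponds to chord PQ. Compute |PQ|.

Chord = 2(20) sin(90°) = 40

40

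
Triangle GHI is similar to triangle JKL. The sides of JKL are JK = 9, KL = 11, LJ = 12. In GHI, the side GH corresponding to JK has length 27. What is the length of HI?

k = 27/9 = 3. HI = 3 * 11 = 33.

33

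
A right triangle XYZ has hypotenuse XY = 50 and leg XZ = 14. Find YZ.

YZ = sqrt(50^2 - 14^2) = sqrt(2304) = 48

48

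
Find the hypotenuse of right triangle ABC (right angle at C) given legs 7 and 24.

By the Pythagorean theorem: AB^2 = AC^2 + BC^2
AB^2 = 7^2 + 24^2 = 49 + 576 = 625
AB = sqrt(625) = 25

25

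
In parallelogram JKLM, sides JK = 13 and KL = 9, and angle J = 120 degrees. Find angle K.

In a parallelogram, consecutive angles are supplementary (sum to 180°).
angle K = 180 - angle J
angle K = 180 - 120
angle K = 60 degrees

60 degrees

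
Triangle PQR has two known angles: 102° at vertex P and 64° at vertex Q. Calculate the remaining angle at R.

angle R = 180 - 102 - 64 = 14 degrees.

14 degrees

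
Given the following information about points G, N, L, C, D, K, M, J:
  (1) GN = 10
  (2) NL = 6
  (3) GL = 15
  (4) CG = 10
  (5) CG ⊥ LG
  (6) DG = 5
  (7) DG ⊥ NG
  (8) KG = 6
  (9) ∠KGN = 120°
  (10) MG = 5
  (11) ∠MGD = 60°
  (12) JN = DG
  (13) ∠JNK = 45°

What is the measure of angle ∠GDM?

Step 1: By the law of cosines on triangle DGM: DM² = 5² + 5² − 2·5·5·cos(60°) = 25, so DM = 5.
Step 2: By the inverse law of cosines on triangle GDM: cos(∠GDM) = (5² + 5² − 5²) / (2·5·5) = 25/50 = 0.5, so ∠GDM = 60°.

Therefore, the measure of angle ∠GDM = 60°.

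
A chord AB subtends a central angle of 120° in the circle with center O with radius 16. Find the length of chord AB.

Chord = 2(16) sin(60°) = 16*sqrt(3)

16*sqrt(3)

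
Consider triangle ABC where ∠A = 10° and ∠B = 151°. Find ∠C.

angle C = 180 - 10 - 151 = 19 degrees.

19 degrees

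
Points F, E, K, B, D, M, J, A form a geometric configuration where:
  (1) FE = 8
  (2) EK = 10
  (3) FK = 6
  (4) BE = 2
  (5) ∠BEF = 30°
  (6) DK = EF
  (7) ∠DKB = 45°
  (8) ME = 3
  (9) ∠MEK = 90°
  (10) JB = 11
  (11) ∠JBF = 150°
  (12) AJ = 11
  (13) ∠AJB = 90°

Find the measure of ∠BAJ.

Step 1: By the law of cosines on triangle AJB: AB² = 11² + 11² − 2·11·11·cos(90°) = 242, so AB = 11·√2.
Step 2: By the inverse law of cosines on triangle BAJ: cos(∠BAJ) = ((11·√2)² + 11² − 11²) / (2·11·√2·11) = 242/342.24 = 0.7071, so ∠BAJ = 45°.

Therefore, the measure of angle ∠BAJ = 45°.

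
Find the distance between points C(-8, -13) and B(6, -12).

d = sqrt((6 - -8)^2 + (-12 - -13)^2)
d = sqrt(14^2 + 1^2)
d = sqrt(196 + 1)
d = sqrt(197)

sqrt(197)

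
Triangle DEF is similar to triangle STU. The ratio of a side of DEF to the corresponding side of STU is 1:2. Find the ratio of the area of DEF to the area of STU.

Area scales with the square of linear dimensions. If every length is multiplied by 1/2, then the area is multiplied by (1/2)^2 = 1/4.
The area ratio is 1:4.

1:4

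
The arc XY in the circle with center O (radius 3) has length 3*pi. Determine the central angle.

The full circumference is 2πr = 6*pi.
The arc is 3*pi / 6*pi = 1/2 of the full circle.
So the central angle = 1/2 × 360° = 180°.

180°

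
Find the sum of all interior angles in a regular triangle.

The sum of interior angles of an n-sided polygon is (n - 2) * 180.
For n = 3: (3 - 2) * 180 = 1 * 180 = 180 degrees.

180 degrees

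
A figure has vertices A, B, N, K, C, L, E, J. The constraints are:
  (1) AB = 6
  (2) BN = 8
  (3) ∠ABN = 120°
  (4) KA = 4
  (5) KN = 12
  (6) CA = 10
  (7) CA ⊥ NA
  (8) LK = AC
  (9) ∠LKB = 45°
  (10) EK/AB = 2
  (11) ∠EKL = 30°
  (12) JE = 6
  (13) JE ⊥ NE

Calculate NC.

Step 1: By the law of cosines on triangle NBA: NA² = 8² + 6² − 2·8·6·cos(120°) = 148, so NA = 2·√37.
Step 2: By the law of cosines on triangle NAC: NC² = (2·√37)² + 10² − 2·2·√37·10·cos(90°) = 248, so NC = 2·√62.

Therefore, the length of NC = 2·√62.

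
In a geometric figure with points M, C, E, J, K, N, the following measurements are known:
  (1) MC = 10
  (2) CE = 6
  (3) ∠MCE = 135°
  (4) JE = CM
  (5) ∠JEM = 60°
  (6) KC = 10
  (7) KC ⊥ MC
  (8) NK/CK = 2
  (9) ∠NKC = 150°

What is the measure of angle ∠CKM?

Step 1: By the law of cosines on triangle KCM: KM² = 10² + 10² − 2·10·10·cos(90°) = 200, so KM = 10·√2.
Step 2: By the inverse law of cosines on triangle CKM: cos(∠CKM) = (10² + (10·√2)² − 10²) / (2·10·10·√2) = 200/282.84 = 0.7071, so ∠CKM = 45°.

Therefore, the measure of angle ∠CKM = 45°.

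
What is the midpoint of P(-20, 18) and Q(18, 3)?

M = ((x₁ + x₂)/2, (y₁ + y₂)/2)
= ((-20 + 18)/2, (18 + 3)/2)
= (-2/2, 21/2) = (-1, 21/2)

(-1, 21/2)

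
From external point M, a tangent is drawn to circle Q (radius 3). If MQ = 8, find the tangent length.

Let T be the point of tangency. Then QT ⊥ MT (radius ⊥ tangent).
In right triangle QTM: QM² = QT² + MT²
8² = 3² + MT²
MT² = 55, MT = sqrt(55)

sqrt(55)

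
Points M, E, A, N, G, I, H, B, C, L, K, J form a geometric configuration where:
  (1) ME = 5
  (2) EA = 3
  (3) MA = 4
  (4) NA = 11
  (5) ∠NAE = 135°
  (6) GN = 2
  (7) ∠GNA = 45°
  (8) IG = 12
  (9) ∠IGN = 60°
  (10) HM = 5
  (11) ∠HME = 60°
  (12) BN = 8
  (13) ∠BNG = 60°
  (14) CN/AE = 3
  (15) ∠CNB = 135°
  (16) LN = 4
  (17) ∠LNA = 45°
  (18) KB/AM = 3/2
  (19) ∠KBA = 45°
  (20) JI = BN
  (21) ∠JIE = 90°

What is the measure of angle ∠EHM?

Step 1: By the law of cosines on triangle HME: HE² = 5² + 5² − 2·5·5·cos(60°) = 25, so HE = 5.
Step 2: By the inverse law of cosines on triangle EHM: cos(∠EHM) = (5² + 5² − 5²) / (2·5·5) = 25/50 = 0.5, so ∠EHM = 60°.

Therefore, the measure of angle ∠EHM = 60°.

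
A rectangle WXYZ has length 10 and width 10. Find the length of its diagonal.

A rectangle's diagonal splits it into two right triangles, with the diagonal as the hypotenuse.
By the Pythagorean theorem, d^2 = 10^2 + 10^2 = 200.
Therefore d = sqrt(200) = 10*sqrt(2).

10*sqrt(2)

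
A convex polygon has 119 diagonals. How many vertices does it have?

Using d = n(n - 3)/2, we solve 119 = n(n - 3)/2.
So n(n - 3) = 238.
Testing n = 17: 17 * 14 = 238 = 238. Correct.
The polygon has 17 sides.

17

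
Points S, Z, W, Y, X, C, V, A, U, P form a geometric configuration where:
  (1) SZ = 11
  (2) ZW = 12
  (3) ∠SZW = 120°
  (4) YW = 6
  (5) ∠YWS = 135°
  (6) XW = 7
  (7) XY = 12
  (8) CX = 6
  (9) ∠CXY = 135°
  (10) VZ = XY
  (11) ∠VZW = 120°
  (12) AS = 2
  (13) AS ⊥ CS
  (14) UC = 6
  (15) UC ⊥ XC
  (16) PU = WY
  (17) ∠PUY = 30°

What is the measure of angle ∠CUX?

Step 1: By the law of cosines on triangle UCX: UX² = 6² + 6² − 2·6·6·cos(90°) = 72, so UX = 6·√2.
Step 2: By the inverse law of cosines on triangle CUX: cos(∠CUX) = (6² + (6·√2)² − 6²) / (2·6·6·√2) = 72/101.82 = 0.7071, so ∠CUX = 45°.

Therefore, the measure of angle ∠CUX = 45°.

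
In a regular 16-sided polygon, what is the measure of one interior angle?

Each interior angle of a regular n-gon is (n - 2) * 180 / n.
For n = 16: (16 - 2) * 180 / 16 = 2520/16 = 315/2 degrees.

315/2 degrees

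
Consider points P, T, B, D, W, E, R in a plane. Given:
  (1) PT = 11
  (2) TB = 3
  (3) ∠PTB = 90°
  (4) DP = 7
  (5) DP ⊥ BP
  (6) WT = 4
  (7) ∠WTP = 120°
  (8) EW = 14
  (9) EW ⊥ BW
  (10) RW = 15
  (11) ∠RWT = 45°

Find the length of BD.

Step 1: By the law of cosines on triangle BTP: BP² = 3² + 11² − 2·3·11·cos(90°) = 130, so BP = √130.
Step 2: By the law of cosines on triangle BPD: BD² = √130² + 7² − 2·√130·7·cos(90°) = 179, so BD = √179.

Therefore, the length of BD = √179.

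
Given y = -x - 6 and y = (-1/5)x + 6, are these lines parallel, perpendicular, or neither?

Slope of line 1: m1 = -1
Slope of line 2: m2 = -1/5
m1 != m2 (-1 != -1/5), so not parallel.
m1 * m2 = (-1) * (-1/5) = 1/5 != -1, so not perpendicular.
The lines are neither parallel nor perpendicular.

Neither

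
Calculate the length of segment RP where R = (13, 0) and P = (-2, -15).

d = sqrt((-2 - 13)^2 + (-15 - 0)^2)
d = sqrt(-15^2 + -15^2)
d = sqrt(225 + 225)
d = sqrt(450) = 15*sqrt(2)

15*sqrt(2)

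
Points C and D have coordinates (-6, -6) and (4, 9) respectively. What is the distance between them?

d = sqrt((10)^2 + (15)^2) = sqrt(325) = 5*sqrt(13)

5*sqrt(13)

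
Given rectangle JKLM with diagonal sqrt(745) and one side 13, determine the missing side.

b = sqrt(d^2 - a^2) = sqrt(745 - 169) = sqrt(576) = 24

24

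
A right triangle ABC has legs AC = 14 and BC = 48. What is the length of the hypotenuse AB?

AB = sqrt(14^2 + 48^2) = sqrt(2500) = 50

50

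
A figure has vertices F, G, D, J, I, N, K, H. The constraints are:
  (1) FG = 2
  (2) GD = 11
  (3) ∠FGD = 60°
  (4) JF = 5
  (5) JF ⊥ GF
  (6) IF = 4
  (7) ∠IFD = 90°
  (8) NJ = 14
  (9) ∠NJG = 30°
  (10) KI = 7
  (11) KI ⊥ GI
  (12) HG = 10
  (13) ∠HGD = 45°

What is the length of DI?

Step 1: By the law of cosines on triangle FGD: FD² = 2² + 11² − 2·2·11·cos(60°) = 103, so FD = √103.
Step 2: By the law of cosines on triangle DFI: DI² = √103² + 4² − 2·√103·4·cos(90°) = 119, so DI = √119.

Therefore, the length of DI = √119.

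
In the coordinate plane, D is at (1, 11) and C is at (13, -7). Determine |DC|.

d = sqrt((12)^2 + (-18)^2) = sqrt(468) = 6*sqrt(13)

6*sqrt(13)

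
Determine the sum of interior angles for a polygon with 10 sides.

The sum of interior angles of an n-sided polygon is (n - 2) * 180.
For n = 10: (10 - 2) * 180 = 8 * 180 = 1440 degrees.

1440 degrees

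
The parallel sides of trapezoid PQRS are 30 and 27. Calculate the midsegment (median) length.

The midsegment (median) of a trapezoid connects the midpoints of the non-parallel sides.
Its length is the average of the two bases: (30 + 27) / 2 = 57/2.

57/2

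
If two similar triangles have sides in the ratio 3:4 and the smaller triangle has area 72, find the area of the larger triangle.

Area ratio = (3/4)^2 = 9/16. Area of the larger triangle = 72 * 16/9 = 128.

128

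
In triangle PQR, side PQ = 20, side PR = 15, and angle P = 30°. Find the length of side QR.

By the law of cosines: QR^2 = PQ^2 + PR^2 - 2*PQ*PR*cos(P)
QR^2 = 20^2 + 15^2 - 2*20*15*cos(30°)
QR^2 = 400 + 225 - 600*(sqrt(3)/2)
QR^2 = 625 - 300*sqrt(3)
QR = 5*sqrt(25 - 12*sqrt(3))

5*sqrt(25 - 12*sqrt(3))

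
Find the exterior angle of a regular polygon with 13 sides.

Each exterior angle of a regular n-gon is 360 / n.
For n = 13: 360 / 13 = 360/13 degrees.

360/13 degrees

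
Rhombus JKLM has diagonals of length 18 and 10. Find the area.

Area of a rhombus = (d1 * d2) / 2
Area = (18 * 10) / 2
Area = 180 / 2
Area = 90

90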